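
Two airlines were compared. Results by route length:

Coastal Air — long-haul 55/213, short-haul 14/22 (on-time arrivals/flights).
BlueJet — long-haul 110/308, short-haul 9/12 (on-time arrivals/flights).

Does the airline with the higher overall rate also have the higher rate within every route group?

Yes

Long-haul: Coastal Air 55/213 = 25.8%, BlueJet 110/308 = 35.7% → BlueJet
Short-haul: Coastal Air 14/22 = 63.6%, BlueJet 9/12 = 75.0% → BlueJet
Overall: Coastal Air 69/235 = 29.4%, BlueJet 119/320 = 37.2% → BlueJet
BlueJet wins overall and in every route group — no reversal.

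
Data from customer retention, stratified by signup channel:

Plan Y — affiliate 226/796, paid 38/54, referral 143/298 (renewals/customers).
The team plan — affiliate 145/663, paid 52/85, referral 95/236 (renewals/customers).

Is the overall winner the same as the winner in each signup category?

Affiliate: Plan Y 226/796 = 28.4%, the team plan 145/663 = 21.9% → Plan Y
Paid: Plan Y 38/54 = 70.4%, the team plan 52/85 = 61.2% → Plan Y
Referral: Plan Y 143/298 = 48.0%, the team plan 95/236 = 40.3% → Plan Y
Overall: Plan Y 407/1148 = 35.5%, the team plan 292/984 = 29.7% → Plan Y
Plan Y wins overall and in every signup group — no reversal.

Yes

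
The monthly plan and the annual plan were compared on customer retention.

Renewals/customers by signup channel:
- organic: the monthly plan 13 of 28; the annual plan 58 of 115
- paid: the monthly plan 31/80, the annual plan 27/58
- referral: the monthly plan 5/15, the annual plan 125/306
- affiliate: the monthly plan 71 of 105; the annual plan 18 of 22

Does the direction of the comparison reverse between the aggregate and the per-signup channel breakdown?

Yes

Organic: the monthly plan 13/28 = 46.4%, the annual plan 58/115 = 50.4% → the annual plan
Paid: the monthly plan 31/80 = 38.8%, the annual plan 27/58 = 46.6% → the annual plan
Referral: the monthly plan 5/15 = 33.3%, the annual plan 125/306 = 40.8% → the annual plan
Affiliate: the monthly plan 71/105 = 67.6%, the annual plan 18/22 = 81.8% → the annual plan
Overall: the monthly plan 120/228 = 52.6%, the annual plan 228/501 = 45.5% → the monthly plan
The annual plan wins each signup group but the monthly plan wins overall — the comparison reverses. The annual plan's customers skew toward referral, which has a lower base rate.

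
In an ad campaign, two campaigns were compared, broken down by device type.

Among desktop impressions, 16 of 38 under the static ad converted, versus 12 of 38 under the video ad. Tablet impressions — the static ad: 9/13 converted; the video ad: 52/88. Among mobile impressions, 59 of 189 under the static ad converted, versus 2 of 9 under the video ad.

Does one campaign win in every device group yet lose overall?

Desktop: the static ad 16/38 = 42.1%, the video ad 12/38 = 31.6% → the static ad
Tablet: the static ad 9/13 = 69.2%, the video ad 52/88 = 59.1% → the static ad
Mobile: the static ad 59/189 = 31.2%, the video ad 2/9 = 22.2% → the static ad
Overall: the static ad 84/240 = 35.0%, the video ad 66/135 = 48.9% → the video ad
The static ad wins each device group but the video ad wins overall — the comparison reverses. The static ad's impressions skew toward mobile, which has a lower base rate.

Yes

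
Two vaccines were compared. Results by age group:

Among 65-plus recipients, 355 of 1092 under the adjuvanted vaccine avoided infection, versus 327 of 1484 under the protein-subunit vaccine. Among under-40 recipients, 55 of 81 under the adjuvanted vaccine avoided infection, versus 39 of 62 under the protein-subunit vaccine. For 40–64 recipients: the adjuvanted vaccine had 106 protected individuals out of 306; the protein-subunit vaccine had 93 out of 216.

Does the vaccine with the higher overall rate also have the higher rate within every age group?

No

65-plus: the adjuvanted vaccine 355/1092 = 32.5%, the protein-subunit vaccine 327/1484 = 22.0% → the adjuvanted vaccine
Under-40: the adjuvanted vaccine 55/81 = 67.9%, the protein-subunit vaccine 39/62 = 62.9% → the adjuvanted vaccine
40–64: the adjuvanted vaccine 106/306 = 34.6%, the protein-subunit vaccine 93/216 = 43.1% → the protein-subunit vaccine
Overall: the adjuvanted vaccine 516/1479 = 34.9%, the protein-subunit vaccine 459/1762 = 26.0% → the adjuvanted vaccine
Neither sweeps: the adjuvanted vaccine wins 2 of 3 groups, the protein-subunit vaccine wins 1. The adjuvanted vaccine wins overall but not every group — no Simpson reversal.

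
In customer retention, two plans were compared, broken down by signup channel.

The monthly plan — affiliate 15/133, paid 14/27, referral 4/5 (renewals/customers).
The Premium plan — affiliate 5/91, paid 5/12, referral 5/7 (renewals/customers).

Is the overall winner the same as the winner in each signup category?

Yes

Affiliate: the monthly plan 15/133 = 11.3%, the Premium plan 5/91 = 5.5% → the monthly plan
Paid: the monthly plan 14/27 = 51.9%, the Premium plan 5/12 = 41.7% → the monthly plan
Referral: the monthly plan 4/5 = 80.0%, the Premium plan 5/7 = 71.4% → the monthly plan
Overall: the monthly plan 33/165 = 20.0%, the Premium plan 15/110 = 13.6% → the monthly plan
The monthly plan wins overall and in every signup group — no reversal.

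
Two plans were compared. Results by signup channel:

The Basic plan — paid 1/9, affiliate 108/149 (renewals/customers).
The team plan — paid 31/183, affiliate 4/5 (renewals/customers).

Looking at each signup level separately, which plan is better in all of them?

the team plan

Paid: the Basic plan 1/9 = 11.1%, the team plan 31/183 = 16.9% → the team plan
Affiliate: the Basic plan 108/149 = 72.5%, the team plan 4/5 = 80.0% → the team plan
The team plan has the higher rate in both groups.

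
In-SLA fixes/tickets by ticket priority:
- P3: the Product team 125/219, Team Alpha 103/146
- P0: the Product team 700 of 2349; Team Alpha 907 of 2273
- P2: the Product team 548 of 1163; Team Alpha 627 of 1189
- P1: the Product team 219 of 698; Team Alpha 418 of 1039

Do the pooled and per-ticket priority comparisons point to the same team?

Yes

P3: the Product team 125/219 = 57.1%, Team Alpha 103/146 = 70.5% → Team Alpha
P0: the Product team 700/2349 = 29.8%, Team Alpha 907/2273 = 39.9% → Team Alpha
P2: the Product team 548/1163 = 47.1%, Team Alpha 627/1189 = 52.7% → Team Alpha
P1: the Product team 219/698 = 31.4%, Team Alpha 418/1039 = 40.2% → Team Alpha
Overall: the Product team 1592/4429 = 35.9%, Team Alpha 2055/4647 = 44.2% → Team Alpha
Team Alpha wins overall and in every ticket group — no reversal.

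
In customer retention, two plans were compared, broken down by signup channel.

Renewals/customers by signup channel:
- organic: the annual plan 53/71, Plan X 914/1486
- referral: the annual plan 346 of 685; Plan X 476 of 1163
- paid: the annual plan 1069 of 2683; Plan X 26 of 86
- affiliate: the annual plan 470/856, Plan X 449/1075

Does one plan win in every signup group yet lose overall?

Yes

Organic: the annual plan 53/71 = 74.6%, Plan X 914/1486 = 61.5% → the annual plan
Referral: the annual plan 346/685 = 50.5%, Plan X 476/1163 = 40.9% → the annual plan
Paid: the annual plan 1069/2683 = 39.8%, Plan X 26/86 = 30.2% → the annual plan
Affiliate: the annual plan 470/856 = 54.9%, Plan X 449/1075 = 41.8% → the annual plan
Overall: the annual plan 1938/4295 = 45.1%, Plan X 1865/3810 = 49.0% → Plan X
The annual plan wins each signup group but Plan X wins overall — the comparison reverses. The annual plan's customers skew toward paid, which has a lower base rate.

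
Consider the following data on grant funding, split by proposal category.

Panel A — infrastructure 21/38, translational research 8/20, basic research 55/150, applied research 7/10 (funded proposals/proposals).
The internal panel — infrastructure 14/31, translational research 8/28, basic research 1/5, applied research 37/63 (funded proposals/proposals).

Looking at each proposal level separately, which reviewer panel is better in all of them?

Panel A

Infrastructure: Panel A 21/38 = 55.3%, the internal panel 14/31 = 45.2% → Panel A
Translational research: Panel A 8/20 = 40.0%, the internal panel 8/28 = 28.6% → Panel A
Basic research: Panel A 55/150 = 36.7%, the internal panel 1/5 = 20.0% → Panel A
Applied research: Panel A 7/10 = 70.0%, the internal panel 37/63 = 58.7% → Panel A
Panel A has the higher rate in all 4 groups.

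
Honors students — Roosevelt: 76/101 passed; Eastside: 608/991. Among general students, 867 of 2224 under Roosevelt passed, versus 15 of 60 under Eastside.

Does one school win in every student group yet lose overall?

Honors: Roosevelt 76/101 = 75.2%, Eastside 608/991 = 61.4% → Roosevelt
General: Roosevelt 867/2224 = 39.0%, Eastside 15/60 = 25.0% → Roosevelt
Overall: Roosevelt 943/2325 = 40.6%, Eastside 623/1051 = 59.3% → Eastside
Roosevelt wins each student group but Eastside wins overall — the comparison reverses. Roosevelt's students skew toward general, which has a lower base rate.

Yes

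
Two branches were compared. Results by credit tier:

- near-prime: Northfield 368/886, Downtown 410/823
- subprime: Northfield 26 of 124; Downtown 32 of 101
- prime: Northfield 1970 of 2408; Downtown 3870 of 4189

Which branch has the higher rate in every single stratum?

Downtown

Near-prime: Northfield 368/886 = 41.5%, Downtown 410/823 = 49.8% → Downtown
Subprime: Northfield 26/124 = 21.0%, Downtown 32/101 = 31.7% → Downtown
Prime: Northfield 1970/2408 = 81.8%, Downtown 3870/4189 = 92.4% → Downtown
Downtown has the higher rate in all 3 groups.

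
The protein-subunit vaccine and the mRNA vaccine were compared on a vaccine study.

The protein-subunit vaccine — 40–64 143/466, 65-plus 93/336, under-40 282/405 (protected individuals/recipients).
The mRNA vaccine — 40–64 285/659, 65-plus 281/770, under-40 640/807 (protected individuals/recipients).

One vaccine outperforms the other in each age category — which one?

the mRNA vaccine

40–64: the protein-subunit vaccine 143/466 = 30.7%, the mRNA vaccine 285/659 = 43.2% → the mRNA vaccine
65-plus: the protein-subunit vaccine 93/336 = 27.7%, the mRNA vaccine 281/770 = 36.5% → the mRNA vaccine
Under-40: the protein-subunit vaccine 282/405 = 69.6%, the mRNA vaccine 640/807 = 79.3% → the mRNA vaccine
The mRNA vaccine has the higher rate in all 3 groups.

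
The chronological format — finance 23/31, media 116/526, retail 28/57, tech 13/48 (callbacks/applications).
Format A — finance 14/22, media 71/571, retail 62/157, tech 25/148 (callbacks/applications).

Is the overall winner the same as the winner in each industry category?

Finance: the chronological format 23/31 = 74.2%, Format A 14/22 = 63.6% → the chronological format
Media: the chronological format 116/526 = 22.1%, Format A 71/571 = 12.4% → the chronological format
Retail: the chronological format 28/57 = 49.1%, Format A 62/157 = 39.5% → the chronological format
Tech: the chronological format 13/48 = 27.1%, Format A 25/148 = 16.9% → the chronological format
Overall: the chronological format 180/662 = 27.2%, Format A 172/898 = 19.2% → the chronological format
The chronological format wins overall and in every industry group — no reversal.

Yes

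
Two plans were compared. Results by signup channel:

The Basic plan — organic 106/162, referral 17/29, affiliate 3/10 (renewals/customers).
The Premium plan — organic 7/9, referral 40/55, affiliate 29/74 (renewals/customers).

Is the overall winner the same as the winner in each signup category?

No

Organic: the Basic plan 106/162 = 65.4%, the Premium plan 7/9 = 77.8% → the Premium plan
Referral: the Basic plan 17/29 = 58.6%, the Premium plan 40/55 = 72.7% → the Premium plan
Affiliate: the Basic plan 3/10 = 30.0%, the Premium plan 29/74 = 39.2% → the Premium plan
Overall: the Basic plan 126/201 = 62.7%, the Premium plan 76/138 = 55.1% → the Basic plan
The Premium plan wins each signup group but the Basic plan wins overall — the comparison reverses. The Premium plan's customers skew toward affiliate, which has a lower base rate.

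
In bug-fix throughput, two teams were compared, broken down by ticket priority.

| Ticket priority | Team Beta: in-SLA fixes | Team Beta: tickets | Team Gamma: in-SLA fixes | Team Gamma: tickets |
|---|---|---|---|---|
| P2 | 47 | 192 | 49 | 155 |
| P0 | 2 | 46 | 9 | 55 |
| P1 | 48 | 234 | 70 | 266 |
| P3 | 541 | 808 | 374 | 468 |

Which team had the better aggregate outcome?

Team Gamma

P2: Team Beta 47/192 = 24.5%, Team Gamma 49/155 = 31.6% → Team Gamma
P0: Team Beta 2/46 = 4.3%, Team Gamma 9/55 = 16.4% → Team Gamma
P1: Team Beta 48/234 = 20.5%, Team Gamma 70/266 = 26.3% → Team Gamma
P3: Team Beta 541/808 = 67.0%, Team Gamma 374/468 = 79.9% → Team Gamma
Overall: Team Beta 638/1280 = 49.8%, Team Gamma 502/944 = 53.2% → Team Gamma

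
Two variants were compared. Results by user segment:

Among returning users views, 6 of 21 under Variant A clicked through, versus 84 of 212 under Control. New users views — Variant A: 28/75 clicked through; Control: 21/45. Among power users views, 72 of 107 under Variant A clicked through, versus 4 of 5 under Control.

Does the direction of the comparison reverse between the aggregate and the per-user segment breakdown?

Yes

Returning users: Variant A 6/21 = 28.6%, Control 84/212 = 39.6% → Control
New users: Variant A 28/75 = 37.3%, Control 21/45 = 46.7% → Control
Power users: Variant A 72/107 = 67.3%, Control 4/5 = 80.0% → Control
Overall: Variant A 106/203 = 52.2%, Control 109/262 = 41.6% → Variant A
Control wins each user group but Variant A wins overall — the comparison reverses. Control's views skew toward returning users, which has a lower base rate.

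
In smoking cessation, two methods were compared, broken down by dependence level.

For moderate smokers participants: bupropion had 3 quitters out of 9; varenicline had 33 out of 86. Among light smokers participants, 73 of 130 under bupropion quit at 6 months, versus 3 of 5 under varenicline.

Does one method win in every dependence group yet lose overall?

Yes

Moderate smokers: bupropion 3/9 = 33.3%, varenicline 33/86 = 38.4% → varenicline
Light smokers: bupropion 73/130 = 56.2%, varenicline 3/5 = 60.0% → varenicline
Overall: bupropion 76/139 = 54.7%, varenicline 36/91 = 39.6% → bupropion
Varenicline wins each dependence group but bupropion wins overall — the comparison reverses. Varenicline's participants skew toward moderate smokers, which has a lower base rate.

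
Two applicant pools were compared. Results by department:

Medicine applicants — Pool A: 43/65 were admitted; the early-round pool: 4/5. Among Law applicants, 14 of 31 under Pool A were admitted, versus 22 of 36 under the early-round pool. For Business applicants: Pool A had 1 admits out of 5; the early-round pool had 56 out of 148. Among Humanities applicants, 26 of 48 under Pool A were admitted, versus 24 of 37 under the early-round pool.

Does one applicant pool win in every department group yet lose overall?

Yes

Medicine: Pool A 43/65 = 66.2%, the early-round pool 4/5 = 80.0% → the early-round pool
Law: Pool A 14/31 = 45.2%, the early-round pool 22/36 = 61.1% → the early-round pool
Business: Pool A 1/5 = 20.0%, the early-round pool 56/148 = 37.8% → the early-round pool
Humanities: Pool A 26/48 = 54.2%, the early-round pool 24/37 = 64.9% → the early-round pool
Overall: Pool A 84/149 = 56.4%, the early-round pool 106/226 = 46.9% → Pool A
The early-round pool wins each department group but Pool A wins overall — the comparison reverses. The early-round pool's applicants skew toward Business, which has a lower base rate.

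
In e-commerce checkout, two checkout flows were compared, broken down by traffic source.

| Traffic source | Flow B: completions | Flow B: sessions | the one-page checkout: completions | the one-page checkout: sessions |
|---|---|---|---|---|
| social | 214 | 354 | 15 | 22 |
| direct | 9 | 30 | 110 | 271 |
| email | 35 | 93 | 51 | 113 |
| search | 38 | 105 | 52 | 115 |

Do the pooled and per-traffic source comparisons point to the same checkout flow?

No

Social: Flow B 214/354 = 60.5%, the one-page checkout 15/22 = 68.2% → the one-page checkout
Direct: Flow B 9/30 = 30.0%, the one-page checkout 110/271 = 40.6% → the one-page checkout
Email: Flow B 35/93 = 37.6%, the one-page checkout 51/113 = 45.1% → the one-page checkout
Search: Flow B 38/105 = 36.2%, the one-page checkout 52/115 = 45.2% → the one-page checkout
Overall: Flow B 296/582 = 50.9%, the one-page checkout 228/521 = 43.8% → Flow B
The one-page checkout wins each traffic group but Flow B wins overall — the comparison reverses. The one-page checkout's sessions skew toward direct, which has a lower base rate.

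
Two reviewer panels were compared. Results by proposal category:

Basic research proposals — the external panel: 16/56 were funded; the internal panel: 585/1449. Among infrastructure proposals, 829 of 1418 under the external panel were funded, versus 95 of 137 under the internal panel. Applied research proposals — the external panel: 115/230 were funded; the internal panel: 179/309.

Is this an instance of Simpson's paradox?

Yes

Basic research: the external panel 16/56 = 28.6%, the internal panel 585/1449 = 40.4% → the internal panel
Infrastructure: the external panel 829/1418 = 58.5%, the internal panel 95/137 = 69.3% → the internal panel
Applied research: the external panel 115/230 = 50.0%, the internal panel 179/309 = 57.9% → the internal panel
Overall: the external panel 960/1704 = 56.3%, the internal panel 859/1895 = 45.3% → the external panel
The internal panel wins each proposal group but the external panel wins overall — the comparison reverses. The internal panel's proposals skew toward basic research, which has a lower base rate.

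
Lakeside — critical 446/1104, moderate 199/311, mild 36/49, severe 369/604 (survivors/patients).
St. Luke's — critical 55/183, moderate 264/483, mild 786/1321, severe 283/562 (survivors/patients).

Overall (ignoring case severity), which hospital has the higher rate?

St. Luke's

Critical: Lakeside 446/1104 = 40.4%, St. Luke's 55/183 = 30.1% → Lakeside
Moderate: Lakeside 199/311 = 64.0%, St. Luke's 264/483 = 54.7% → Lakeside
Mild: Lakeside 36/49 = 73.5%, St. Luke's 786/1321 = 59.5% → Lakeside
Severe: Lakeside 369/604 = 61.1%, St. Luke's 283/562 = 50.4% → Lakeside
Overall: Lakeside 1050/2068 = 50.8%, St. Luke's 1388/2549 = 54.5% → St. Luke's
(Lakeside wins every case group but St. Luke's wins overall — Lakeside's patients skew toward the low-rate critical group.)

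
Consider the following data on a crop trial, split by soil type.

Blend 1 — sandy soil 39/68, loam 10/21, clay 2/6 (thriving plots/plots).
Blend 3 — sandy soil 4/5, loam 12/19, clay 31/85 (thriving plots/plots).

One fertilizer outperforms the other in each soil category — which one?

Sandy soil: Blend 1 39/68 = 57.4%, Blend 3 4/5 = 80.0% → Blend 3
Loam: Blend 1 10/21 = 47.6%, Blend 3 12/19 = 63.2% → Blend 3
Clay: Blend 1 2/6 = 33.3%, Blend 3 31/85 = 36.5% → Blend 3
Blend 3 has the higher rate in all 3 groups.

Blend 3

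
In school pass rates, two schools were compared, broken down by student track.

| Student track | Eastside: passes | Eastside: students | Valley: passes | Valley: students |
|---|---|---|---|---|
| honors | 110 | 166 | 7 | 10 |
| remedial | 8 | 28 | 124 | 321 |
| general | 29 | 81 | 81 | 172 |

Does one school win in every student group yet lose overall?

Honors: Eastside 110/166 = 66.3%, Valley 7/10 = 70.0% → Valley
Remedial: Eastside 8/28 = 28.6%, Valley 124/321 = 38.6% → Valley
General: Eastside 29/81 = 35.8%, Valley 81/172 = 47.1% → Valley
Overall: Eastside 147/275 = 53.5%, Valley 212/503 = 42.1% → Eastside
Valley wins each student group but Eastside wins overall — the comparison reverses. Valley's students skew toward remedial, which has a lower base rate.

Yes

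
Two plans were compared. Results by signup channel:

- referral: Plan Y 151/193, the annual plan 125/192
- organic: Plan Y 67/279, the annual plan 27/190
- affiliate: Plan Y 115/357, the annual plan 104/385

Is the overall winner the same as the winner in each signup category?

Referral: Plan Y 151/193 = 78.2%, the annual plan 125/192 = 65.1% → Plan Y
Organic: Plan Y 67/279 = 24.0%, the annual plan 27/190 = 14.2% → Plan Y
Affiliate: Plan Y 115/357 = 32.2%, the annual plan 104/385 = 27.0% → Plan Y
Overall: Plan Y 333/829 = 40.2%, the annual plan 256/767 = 33.4% → Plan Y
Plan Y wins overall and in every signup group — no reversal.

Yes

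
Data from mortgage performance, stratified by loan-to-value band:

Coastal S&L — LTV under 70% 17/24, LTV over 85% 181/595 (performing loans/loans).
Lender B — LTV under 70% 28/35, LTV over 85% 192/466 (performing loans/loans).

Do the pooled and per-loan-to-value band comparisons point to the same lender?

LTV under 70%: Coastal S&L 17/24 = 70.8%, Lender B 28/35 = 80.0% → Lender B
LTV over 85%: Coastal S&L 181/595 = 30.4%, Lender B 192/466 = 41.2% → Lender B
Overall: Coastal S&L 198/619 = 32.0%, Lender B 220/501 = 43.9% → Lender B
Lender B wins overall and in every loan-to-value group — no reversal.

Yes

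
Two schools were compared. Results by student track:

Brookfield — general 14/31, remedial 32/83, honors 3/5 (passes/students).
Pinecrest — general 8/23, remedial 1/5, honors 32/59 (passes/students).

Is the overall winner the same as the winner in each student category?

General: Brookfield 14/31 = 45.2%, Pinecrest 8/23 = 34.8% → Brookfield
Remedial: Brookfield 32/83 = 38.6%, Pinecrest 1/5 = 20.0% → Brookfield
Honors: Brookfield 3/5 = 60.0%, Pinecrest 32/59 = 54.2% → Brookfield
Overall: Brookfield 49/119 = 41.2%, Pinecrest 41/87 = 47.1% → Pinecrest
Brookfield wins each student group but Pinecrest wins overall — the comparison reverses. Brookfield's students skew toward remedial, which has a lower base rate.

No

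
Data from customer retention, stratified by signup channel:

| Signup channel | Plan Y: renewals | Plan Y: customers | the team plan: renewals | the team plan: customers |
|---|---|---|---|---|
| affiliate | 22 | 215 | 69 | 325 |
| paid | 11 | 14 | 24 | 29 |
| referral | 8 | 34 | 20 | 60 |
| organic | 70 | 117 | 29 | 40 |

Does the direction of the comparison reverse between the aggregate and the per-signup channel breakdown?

Affiliate: Plan Y 22/215 = 10.2%, the team plan 69/325 = 21.2% → the team plan
Paid: Plan Y 11/14 = 78.6%, the team plan 24/29 = 82.8% → the team plan
Referral: Plan Y 8/34 = 23.5%, the team plan 20/60 = 33.3% → the team plan
Organic: Plan Y 70/117 = 59.8%, the team plan 29/40 = 72.5% → the team plan
Overall: Plan Y 111/380 = 29.2%, the team plan 142/454 = 31.3% → the team plan
The team plan wins overall and in every signup group — no reversal.

No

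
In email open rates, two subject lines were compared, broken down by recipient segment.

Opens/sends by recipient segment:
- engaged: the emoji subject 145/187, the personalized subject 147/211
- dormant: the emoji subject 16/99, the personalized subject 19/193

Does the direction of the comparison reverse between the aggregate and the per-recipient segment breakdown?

Engaged: the emoji subject 145/187 = 77.5%, the personalized subject 147/211 = 69.7% → the emoji subject
Dormant: the emoji subject 16/99 = 16.2%, the personalized subject 19/193 = 9.8% → the emoji subject
Overall: the emoji subject 161/286 = 56.3%, the personalized subject 166/404 = 41.1% → the emoji subject
The emoji subject wins overall and in every recipient group — no reversal.

No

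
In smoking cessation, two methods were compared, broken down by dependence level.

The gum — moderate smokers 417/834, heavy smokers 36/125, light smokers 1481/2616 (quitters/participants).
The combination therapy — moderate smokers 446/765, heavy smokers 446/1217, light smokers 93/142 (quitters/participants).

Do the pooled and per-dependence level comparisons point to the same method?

Moderate smokers: the gum 417/834 = 50.0%, the combination therapy 446/765 = 58.3% → the combination therapy
Heavy smokers: the gum 36/125 = 28.8%, the combination therapy 446/1217 = 36.6% → the combination therapy
Light smokers: the gum 1481/2616 = 56.6%, the combination therapy 93/142 = 65.5% → the combination therapy
Overall: the gum 1934/3575 = 54.1%, the combination therapy 985/2124 = 46.4% → the gum
The combination therapy wins each dependence group but the gum wins overall — the comparison reverses. The combination therapy's participants skew toward heavy smokers, which has a lower base rate.

No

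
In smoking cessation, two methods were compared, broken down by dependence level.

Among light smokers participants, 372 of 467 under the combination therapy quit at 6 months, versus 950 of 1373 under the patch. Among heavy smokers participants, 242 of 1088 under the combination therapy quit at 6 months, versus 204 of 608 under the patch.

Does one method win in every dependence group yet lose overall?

No

Light smokers: the combination therapy 372/467 = 79.7%, the patch 950/1373 = 69.2% → the combination therapy
Heavy smokers: the combination therapy 242/1088 = 22.2%, the patch 204/608 = 33.6% → the patch
Overall: the combination therapy 614/1555 = 39.5%, the patch 1154/1981 = 58.3% → the patch
Neither sweeps: the combination therapy wins 1 of 2 groups, the patch wins 1. The patch wins overall but not every group — no Simpson reversal.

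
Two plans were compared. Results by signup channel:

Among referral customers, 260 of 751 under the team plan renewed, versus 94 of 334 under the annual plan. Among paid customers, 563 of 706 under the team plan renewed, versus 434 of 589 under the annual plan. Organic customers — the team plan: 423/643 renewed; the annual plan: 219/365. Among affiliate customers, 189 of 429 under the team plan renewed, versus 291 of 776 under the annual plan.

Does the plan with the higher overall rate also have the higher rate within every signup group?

Referral: the team plan 260/751 = 34.6%, the annual plan 94/334 = 28.1% → the team plan
Paid: the team plan 563/706 = 79.7%, the annual plan 434/589 = 73.7% → the team plan
Organic: the team plan 423/643 = 65.8%, the annual plan 219/365 = 60.0% → the team plan
Affiliate: the team plan 189/429 = 44.1%, the annual plan 291/776 = 37.5% → the team plan
Overall: the team plan 1435/2529 = 56.7%, the annual plan 1038/2064 = 50.3% → the team plan
The team plan wins overall and in every signup group — no reversal.

Yes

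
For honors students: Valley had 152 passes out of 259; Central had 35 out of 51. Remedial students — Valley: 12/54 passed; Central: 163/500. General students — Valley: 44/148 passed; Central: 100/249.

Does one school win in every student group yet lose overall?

Honors: Valley 152/259 = 58.7%, Central 35/51 = 68.6% → Central
Remedial: Valley 12/54 = 22.2%, Central 163/500 = 32.6% → Central
General: Valley 44/148 = 29.7%, Central 100/249 = 40.2% → Central
Overall: Valley 208/461 = 45.1%, Central 298/800 = 37.2% → Valley
Central wins each student group but Valley wins overall — the comparison reverses. Central's students skew toward remedial, which has a lower base rate.

Yes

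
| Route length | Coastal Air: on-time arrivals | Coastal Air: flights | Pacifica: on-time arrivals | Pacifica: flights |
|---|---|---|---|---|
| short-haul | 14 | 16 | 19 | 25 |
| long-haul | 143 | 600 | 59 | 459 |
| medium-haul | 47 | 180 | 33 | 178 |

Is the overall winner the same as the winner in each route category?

Short-haul: Coastal Air 14/16 = 87.5%, Pacifica 19/25 = 76.0% → Coastal Air
Long-haul: Coastal Air 143/600 = 23.8%, Pacifica 59/459 = 12.9% → Coastal Air
Medium-haul: Coastal Air 47/180 = 26.1%, Pacifica 33/178 = 18.5% → Coastal Air
Overall: Coastal Air 204/796 = 25.6%, Pacifica 111/662 = 16.8% → Coastal Air
Coastal Air wins overall and in every route group — no reversal.

Yes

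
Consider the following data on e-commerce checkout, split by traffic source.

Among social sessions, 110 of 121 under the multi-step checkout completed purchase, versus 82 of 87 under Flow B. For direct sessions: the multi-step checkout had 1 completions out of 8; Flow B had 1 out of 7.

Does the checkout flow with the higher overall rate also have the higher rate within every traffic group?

Social: the multi-step checkout 110/121 = 90.9%, Flow B 82/87 = 94.3% → Flow B
Direct: the multi-step checkout 1/8 = 12.5%, Flow B 1/7 = 14.3% → Flow B
Overall: the multi-step checkout 111/129 = 86.0%, Flow B 83/94 = 88.3% → Flow B
Flow B wins overall and in every traffic group — no reversal.

Yes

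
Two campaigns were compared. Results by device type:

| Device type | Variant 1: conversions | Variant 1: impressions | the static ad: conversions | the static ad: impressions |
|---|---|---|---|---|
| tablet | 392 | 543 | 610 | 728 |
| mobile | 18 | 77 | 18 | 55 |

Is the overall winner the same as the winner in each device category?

Tablet: Variant 1 392/543 = 72.2%, the static ad 610/728 = 83.8% → the static ad
Mobile: Variant 1 18/77 = 23.4%, the static ad 18/55 = 32.7% → the static ad
Overall: Variant 1 410/620 = 66.1%, the static ad 628/783 = 80.2% → the static ad
The static ad wins overall and in every device group — no reversal.

Yes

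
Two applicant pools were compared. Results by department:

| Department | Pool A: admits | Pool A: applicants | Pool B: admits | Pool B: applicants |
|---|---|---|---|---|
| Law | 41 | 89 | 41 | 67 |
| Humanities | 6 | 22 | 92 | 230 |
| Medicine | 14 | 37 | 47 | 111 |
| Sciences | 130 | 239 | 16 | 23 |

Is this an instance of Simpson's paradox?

Yes

Law: Pool A 41/89 = 46.1%, Pool B 41/67 = 61.2% → Pool B
Humanities: Pool A 6/22 = 27.3%, Pool B 92/230 = 40.0% → Pool B
Medicine: Pool A 14/37 = 37.8%, Pool B 47/111 = 42.3% → Pool B
Sciences: Pool A 130/239 = 54.4%, Pool B 16/23 = 69.6% → Pool B
Overall: Pool A 191/387 = 49.4%, Pool B 196/431 = 45.5% → Pool A
Pool B wins each department group but Pool A wins overall — the comparison reverses. Pool B's applicants skew toward Humanities, which has a lower base rate.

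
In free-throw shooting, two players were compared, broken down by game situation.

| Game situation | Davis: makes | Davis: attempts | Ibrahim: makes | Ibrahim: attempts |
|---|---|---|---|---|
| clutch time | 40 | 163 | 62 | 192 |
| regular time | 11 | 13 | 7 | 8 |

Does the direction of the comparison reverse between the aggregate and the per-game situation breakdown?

No

Clutch time: Davis 40/163 = 24.5%, Ibrahim 62/192 = 32.3% → Ibrahim
Regular time: Davis 11/13 = 84.6%, Ibrahim 7/8 = 87.5% → Ibrahim
Overall: Davis 51/176 = 29.0%, Ibrahim 69/200 = 34.5% → Ibrahim
Ibrahim wins overall and in every game group — no reversal.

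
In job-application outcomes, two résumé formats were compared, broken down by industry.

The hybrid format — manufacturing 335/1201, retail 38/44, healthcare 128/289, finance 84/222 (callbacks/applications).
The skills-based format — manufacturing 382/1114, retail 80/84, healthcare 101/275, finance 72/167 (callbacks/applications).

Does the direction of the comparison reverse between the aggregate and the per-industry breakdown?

Manufacturing: the hybrid format 335/1201 = 27.9%, the skills-based format 382/1114 = 34.3% → the skills-based format
Retail: the hybrid format 38/44 = 86.4%, the skills-based format 80/84 = 95.2% → the skills-based format
Healthcare: the hybrid format 128/289 = 44.3%, the skills-based format 101/275 = 36.7% → the hybrid format
Finance: the hybrid format 84/222 = 37.8%, the skills-based format 72/167 = 43.1% → the skills-based format
Overall: the hybrid format 585/1756 = 33.3%, the skills-based format 635/1640 = 38.7% → the skills-based format
Neither sweeps: the hybrid format wins 1 of 4 groups, the skills-based format wins 3. The skills-based format wins overall but not every group — no Simpson reversal.

No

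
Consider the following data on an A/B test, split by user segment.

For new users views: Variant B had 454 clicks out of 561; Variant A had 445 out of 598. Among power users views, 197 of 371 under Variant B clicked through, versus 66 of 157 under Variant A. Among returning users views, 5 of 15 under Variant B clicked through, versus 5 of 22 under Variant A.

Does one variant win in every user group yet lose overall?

No

New users: Variant B 454/561 = 80.9%, Variant A 445/598 = 74.4% → Variant B
Power users: Variant B 197/371 = 53.1%, Variant A 66/157 = 42.0% → Variant B
Returning users: Variant B 5/15 = 33.3%, Variant A 5/22 = 22.7% → Variant B
Overall: Variant B 656/947 = 69.3%, Variant A 516/777 = 66.4% → Variant B
Variant B wins overall and in every user group — no reversal.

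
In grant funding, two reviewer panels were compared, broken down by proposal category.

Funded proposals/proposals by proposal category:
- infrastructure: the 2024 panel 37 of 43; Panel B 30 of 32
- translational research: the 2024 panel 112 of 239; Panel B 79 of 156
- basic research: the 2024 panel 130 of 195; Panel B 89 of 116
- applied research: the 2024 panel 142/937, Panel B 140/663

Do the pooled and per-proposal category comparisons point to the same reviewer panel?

Infrastructure: the 2024 panel 37/43 = 86.0%, Panel B 30/32 = 93.8% → Panel B
Translational research: the 2024 panel 112/239 = 46.9%, Panel B 79/156 = 50.6% → Panel B
Basic research: the 2024 panel 130/195 = 66.7%, Panel B 89/116 = 76.7% → Panel B
Applied research: the 2024 panel 142/937 = 15.2%, Panel B 140/663 = 21.1% → Panel B
Overall: the 2024 panel 421/1414 = 29.8%, Panel B 338/967 = 35.0% → Panel B
Panel B wins overall and in every proposal group — no reversal.

Yes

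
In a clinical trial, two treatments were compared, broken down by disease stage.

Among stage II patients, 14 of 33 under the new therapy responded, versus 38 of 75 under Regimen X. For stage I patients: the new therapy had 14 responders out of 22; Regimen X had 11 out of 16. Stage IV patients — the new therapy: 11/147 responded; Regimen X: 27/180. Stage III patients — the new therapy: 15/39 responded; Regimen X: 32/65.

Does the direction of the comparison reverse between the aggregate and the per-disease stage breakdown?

Stage II: the new therapy 14/33 = 42.4%, Regimen X 38/75 = 50.7% → Regimen X
Stage I: the new therapy 14/22 = 63.6%, Regimen X 11/16 = 68.8% → Regimen X
Stage IV: the new therapy 11/147 = 7.5%, Regimen X 27/180 = 15.0% → Regimen X
Stage III: the new therapy 15/39 = 38.5%, Regimen X 32/65 = 49.2% → Regimen X
Overall: the new therapy 54/241 = 22.4%, Regimen X 108/336 = 32.1% → Regimen X
Regimen X wins overall and in every disease group — no reversal.

No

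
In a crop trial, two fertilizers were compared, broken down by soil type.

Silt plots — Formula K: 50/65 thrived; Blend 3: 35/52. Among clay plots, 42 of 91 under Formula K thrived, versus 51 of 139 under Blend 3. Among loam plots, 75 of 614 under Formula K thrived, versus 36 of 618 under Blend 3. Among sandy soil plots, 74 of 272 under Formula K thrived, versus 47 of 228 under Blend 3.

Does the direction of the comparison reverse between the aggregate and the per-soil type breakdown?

Silt: Formula K 50/65 = 76.9%, Blend 3 35/52 = 67.3% → Formula K
Clay: Formula K 42/91 = 46.2%, Blend 3 51/139 = 36.7% → Formula K
Loam: Formula K 75/614 = 12.2%, Blend 3 36/618 = 5.8% → Formula K
Sandy soil: Formula K 74/272 = 27.2%, Blend 3 47/228 = 20.6% → Formula K
Overall: Formula K 241/1042 = 23.1%, Blend 3 169/1037 = 16.3% → Formula K
Formula K wins overall and in every soil group — no reversal.

No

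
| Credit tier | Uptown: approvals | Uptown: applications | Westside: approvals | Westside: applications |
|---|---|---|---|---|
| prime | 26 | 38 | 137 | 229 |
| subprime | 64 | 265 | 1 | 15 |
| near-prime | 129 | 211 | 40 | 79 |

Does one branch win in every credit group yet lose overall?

Yes

Prime: Uptown 26/38 = 68.4%, Westside 137/229 = 59.8% → Uptown
Subprime: Uptown 64/265 = 24.2%, Westside 1/15 = 6.7% → Uptown
Near-prime: Uptown 129/211 = 61.1%, Westside 40/79 = 50.6% → Uptown
Overall: Uptown 219/514 = 42.6%, Westside 178/323 = 55.1% → Westside
Uptown wins each credit group but Westside wins overall — the comparison reverses. Uptown's applications skew toward subprime, which has a lower base rate.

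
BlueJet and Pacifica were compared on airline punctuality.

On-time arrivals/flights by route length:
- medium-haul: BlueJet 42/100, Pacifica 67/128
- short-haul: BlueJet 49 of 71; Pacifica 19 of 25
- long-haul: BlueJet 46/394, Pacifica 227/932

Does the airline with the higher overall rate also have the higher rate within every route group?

Medium-haul: BlueJet 42/100 = 42.0%, Pacifica 67/128 = 52.3% → Pacifica
Short-haul: BlueJet 49/71 = 69.0%, Pacifica 19/25 = 76.0% → Pacifica
Long-haul: BlueJet 46/394 = 11.7%, Pacifica 227/932 = 24.4% → Pacifica
Overall: BlueJet 137/565 = 24.2%, Pacifica 313/1085 = 28.8% → Pacifica
Pacifica wins overall and in every route group — no reversal.

Yes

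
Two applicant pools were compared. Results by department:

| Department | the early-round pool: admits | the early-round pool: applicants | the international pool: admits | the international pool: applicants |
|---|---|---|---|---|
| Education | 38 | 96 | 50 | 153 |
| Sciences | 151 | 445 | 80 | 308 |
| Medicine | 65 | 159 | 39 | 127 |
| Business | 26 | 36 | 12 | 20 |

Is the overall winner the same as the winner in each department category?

Education: the early-round pool 38/96 = 39.6%, the international pool 50/153 = 32.7% → the early-round pool
Sciences: the early-round pool 151/445 = 33.9%, the international pool 80/308 = 26.0% → the early-round pool
Medicine: the early-round pool 65/159 = 40.9%, the international pool 39/127 = 30.7% → the early-round pool
Business: the early-round pool 26/36 = 72.2%, the international pool 12/20 = 60.0% → the early-round pool
Overall: the early-round pool 280/736 = 38.0%, the international pool 181/608 = 29.8% → the early-round pool
The early-round pool wins overall and in every department group — no reversal.

Yes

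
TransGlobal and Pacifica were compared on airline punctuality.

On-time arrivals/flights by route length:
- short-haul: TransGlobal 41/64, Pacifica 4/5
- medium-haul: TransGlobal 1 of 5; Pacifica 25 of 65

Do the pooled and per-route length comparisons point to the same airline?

No

Short-haul: TransGlobal 41/64 = 64.1%, Pacifica 4/5 = 80.0% → Pacifica
Medium-haul: TransGlobal 1/5 = 20.0%, Pacifica 25/65 = 38.5% → Pacifica
Overall: TransGlobal 42/69 = 60.9%, Pacifica 29/70 = 41.4% → TransGlobal
Pacifica wins each route group but TransGlobal wins overall — the comparison reverses. Pacifica's flights skew toward medium-haul, which has a lower base rate.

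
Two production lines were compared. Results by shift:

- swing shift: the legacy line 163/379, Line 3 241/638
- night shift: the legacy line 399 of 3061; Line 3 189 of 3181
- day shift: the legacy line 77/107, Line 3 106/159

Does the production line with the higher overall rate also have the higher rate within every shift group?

Yes

Swing shift: the legacy line 163/379 = 43.0%, Line 3 241/638 = 37.8% → the legacy line
Night shift: the legacy line 399/3061 = 13.0%, Line 3 189/3181 = 5.9% → the legacy line
Day shift: the legacy line 77/107 = 72.0%, Line 3 106/159 = 66.7% → the legacy line
Overall: the legacy line 639/3547 = 18.0%, Line 3 536/3978 = 13.5% → the legacy line
The legacy line wins overall and in every shift group — no reversal.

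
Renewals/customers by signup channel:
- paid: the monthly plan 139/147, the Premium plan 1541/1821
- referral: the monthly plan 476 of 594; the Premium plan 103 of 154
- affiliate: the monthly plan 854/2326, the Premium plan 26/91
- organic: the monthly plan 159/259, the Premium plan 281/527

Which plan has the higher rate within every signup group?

the monthly plan

Paid: the monthly plan 139/147 = 94.6%, the Premium plan 1541/1821 = 84.6% → the monthly plan
Referral: the monthly plan 476/594 = 80.1%, the Premium plan 103/154 = 66.9% → the monthly plan
Affiliate: the monthly plan 854/2326 = 36.7%, the Premium plan 26/91 = 28.6% → the monthly plan
Organic: the monthly plan 159/259 = 61.4%, the Premium plan 281/527 = 53.3% → the monthly plan
The monthly plan has the higher rate in all 4 groups.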